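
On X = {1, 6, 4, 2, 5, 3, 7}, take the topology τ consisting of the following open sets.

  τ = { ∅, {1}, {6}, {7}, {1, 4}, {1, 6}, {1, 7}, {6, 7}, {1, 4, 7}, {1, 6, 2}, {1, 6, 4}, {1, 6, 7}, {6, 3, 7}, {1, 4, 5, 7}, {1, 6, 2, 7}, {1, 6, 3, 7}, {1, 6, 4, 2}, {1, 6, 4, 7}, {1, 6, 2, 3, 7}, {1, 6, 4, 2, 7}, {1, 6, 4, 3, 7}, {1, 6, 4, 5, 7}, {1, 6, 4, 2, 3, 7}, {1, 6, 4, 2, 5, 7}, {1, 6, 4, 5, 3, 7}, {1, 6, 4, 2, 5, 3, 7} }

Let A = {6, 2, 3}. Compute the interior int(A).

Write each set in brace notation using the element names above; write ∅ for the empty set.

U open, U⊆A: ∅, {6}. int(A) = ⋃ = {6}

{6}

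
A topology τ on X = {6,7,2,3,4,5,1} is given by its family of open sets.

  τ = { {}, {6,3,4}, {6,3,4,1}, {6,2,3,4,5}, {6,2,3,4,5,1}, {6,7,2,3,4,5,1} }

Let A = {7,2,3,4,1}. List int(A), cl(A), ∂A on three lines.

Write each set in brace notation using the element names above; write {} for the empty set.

int(A) = {}
cl(A)  = {6,7,2,3,4,5,1}
∂A     = {6,7,2,3,4,5,1}

U open, U⊆A: {}. int(A) = ⋃ = {}
X∖A={6,5}, int(X∖A)={}, hence cl(A)={6,7,2,3,4,5,1}
∂A: remove int from cl → {6,7,2,3,4,5,1}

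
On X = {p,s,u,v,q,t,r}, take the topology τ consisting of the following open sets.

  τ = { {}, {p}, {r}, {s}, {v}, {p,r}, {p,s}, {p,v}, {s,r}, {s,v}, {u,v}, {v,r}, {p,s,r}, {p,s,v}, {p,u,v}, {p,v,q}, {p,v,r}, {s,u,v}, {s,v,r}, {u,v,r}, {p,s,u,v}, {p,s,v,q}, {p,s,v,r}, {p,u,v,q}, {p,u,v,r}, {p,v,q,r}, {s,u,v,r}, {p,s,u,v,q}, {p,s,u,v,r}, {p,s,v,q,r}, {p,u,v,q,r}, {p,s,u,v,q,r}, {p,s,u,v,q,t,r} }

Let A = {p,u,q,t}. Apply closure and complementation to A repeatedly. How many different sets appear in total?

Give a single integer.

cl via duality: int({s,v,r}) = {s,v,r}, so X∖{s,v,r} = {p,u,q,t}
Write k for closure, c for complement:
  1. A     = {p,u,q,t}
  2. cA    = {s,v,r}
  3. kcA   = {s,u,v,q,t,r}
  4. ckcA  = {p}
  5. kckcA = {p,q,t}
  6. ckckcA = {s,u,v,r}
applying k or c yields no new set

6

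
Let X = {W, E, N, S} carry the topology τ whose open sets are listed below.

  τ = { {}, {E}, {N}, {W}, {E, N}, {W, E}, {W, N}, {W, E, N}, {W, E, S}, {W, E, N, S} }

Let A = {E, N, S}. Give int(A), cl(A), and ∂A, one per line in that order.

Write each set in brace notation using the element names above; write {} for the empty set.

int(A) = {E, N}
cl(A)  = {E, N, S}
∂A     = {S}

U open, U⊆A: {}, {N}, {E}, {E, N}. int(A) = ⋃ = {E, N}
X∖A={W}, int(X∖A)={W}, hence cl(A)={E, N, S}
∂A: remove int from cl → {S}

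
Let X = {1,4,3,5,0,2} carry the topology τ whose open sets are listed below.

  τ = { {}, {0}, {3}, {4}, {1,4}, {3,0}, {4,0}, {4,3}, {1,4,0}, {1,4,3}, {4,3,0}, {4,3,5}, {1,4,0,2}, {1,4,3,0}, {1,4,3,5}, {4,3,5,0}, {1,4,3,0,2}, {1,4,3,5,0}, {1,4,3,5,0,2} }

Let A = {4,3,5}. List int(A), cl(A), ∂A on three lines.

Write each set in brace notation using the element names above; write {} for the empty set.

interior: largest open inside A is {4,3,5} (from {}, {4}, {3}, {4,3}, {4,3,5})
cl via duality: int({1,0,2}) = {0}, so X∖{0} = {1,4,3,5,2}
cl∖int = {1,2}

int(A) = {4,3,5}
cl(A)  = {1,4,3,5,2}
∂A     = {1,2}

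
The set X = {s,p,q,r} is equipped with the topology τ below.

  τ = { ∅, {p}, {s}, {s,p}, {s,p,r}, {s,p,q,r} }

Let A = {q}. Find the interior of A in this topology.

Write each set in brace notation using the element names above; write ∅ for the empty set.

∅

open subsets of A: ∅; so int(A) = ∅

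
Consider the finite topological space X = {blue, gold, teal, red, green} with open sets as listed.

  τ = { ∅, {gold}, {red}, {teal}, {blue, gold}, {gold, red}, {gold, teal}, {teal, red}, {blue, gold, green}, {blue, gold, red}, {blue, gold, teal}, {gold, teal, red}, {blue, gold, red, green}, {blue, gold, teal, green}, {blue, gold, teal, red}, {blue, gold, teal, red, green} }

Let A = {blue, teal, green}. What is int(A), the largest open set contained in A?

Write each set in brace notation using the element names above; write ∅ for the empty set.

{teal}

U open, U⊆A: ∅, {teal}. int(A) = ⋃ = {teal}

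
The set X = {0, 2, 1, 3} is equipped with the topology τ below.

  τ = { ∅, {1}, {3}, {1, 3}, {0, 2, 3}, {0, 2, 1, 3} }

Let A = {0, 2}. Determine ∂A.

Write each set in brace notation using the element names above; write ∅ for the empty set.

{0, 2}

opens ⊆ A: ∅; union → int = ∅
complement {1, 3}; its interior {1, 3}; cl(A) = X∖{1, 3} = {0, 2}
boundary = {0, 2} ∖ ∅ = {0, 2}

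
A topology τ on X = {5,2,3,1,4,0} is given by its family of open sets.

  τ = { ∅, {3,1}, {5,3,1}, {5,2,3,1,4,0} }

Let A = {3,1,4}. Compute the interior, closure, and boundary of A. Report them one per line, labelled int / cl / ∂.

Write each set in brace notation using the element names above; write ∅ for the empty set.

open subsets of A: ∅, {3,1}; so int(A) = {3,1}
closure: X∖int(X∖A) = X∖∅ = {5,2,3,1,4,0}
∂A = {5,2,3,1,4,0} minus {3,1} = {5,2,4,0}

int(A) = {3,1}
cl(A)  = {5,2,3,1,4,0}
∂A     = {5,2,4,0}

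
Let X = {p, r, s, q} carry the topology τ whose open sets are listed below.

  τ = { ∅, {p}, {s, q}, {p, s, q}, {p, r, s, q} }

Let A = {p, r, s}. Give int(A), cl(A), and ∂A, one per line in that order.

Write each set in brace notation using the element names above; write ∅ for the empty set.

int(A) = {p}
cl(A)  = {p, r, s, q}
∂A     = {r, s, q}

U open, U⊆A: ∅, {p}. int(A) = ⋃ = {p}
X∖A={q}, int(X∖A)=∅, hence cl(A)={p, r, s, q}
∂A: remove int from cl → {r, s, q}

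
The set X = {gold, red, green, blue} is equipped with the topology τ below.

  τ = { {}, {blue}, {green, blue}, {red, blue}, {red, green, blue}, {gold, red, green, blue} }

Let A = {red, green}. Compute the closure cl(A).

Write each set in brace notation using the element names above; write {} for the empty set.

{gold, red, green}

cl via duality: int({gold, blue}) = {blue}, so X∖{blue} = {gold, red, green}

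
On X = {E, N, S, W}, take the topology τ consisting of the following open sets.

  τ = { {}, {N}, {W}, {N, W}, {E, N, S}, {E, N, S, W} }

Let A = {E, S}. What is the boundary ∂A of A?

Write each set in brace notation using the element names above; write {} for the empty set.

{E, S}

U open, U⊆A: {}. int(A) = ⋃ = {}
X∖A={N, W}, int(X∖A)={N, W}, hence cl(A)={E, S}
∂A: remove int from cl → {E, S}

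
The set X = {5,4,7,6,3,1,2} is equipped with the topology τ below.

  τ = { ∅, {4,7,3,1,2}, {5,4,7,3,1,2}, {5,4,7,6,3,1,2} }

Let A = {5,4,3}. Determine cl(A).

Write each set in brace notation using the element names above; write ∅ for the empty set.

{5,4,7,6,3,1,2}

X∖A={7,6,1,2}, int(X∖A)=∅, hence cl(A)={5,4,7,6,3,1,2}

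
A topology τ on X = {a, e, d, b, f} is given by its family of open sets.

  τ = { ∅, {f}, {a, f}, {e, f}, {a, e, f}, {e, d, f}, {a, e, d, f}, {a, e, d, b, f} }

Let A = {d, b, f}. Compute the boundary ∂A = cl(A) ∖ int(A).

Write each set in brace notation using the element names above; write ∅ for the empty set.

{a, e, d, b}

open subsets of A: ∅, {f}; so int(A) = {f}
closure: X∖int(X∖A) = X∖∅ = {a, e, d, b, f}
∂A = {a, e, d, b, f} minus {f} = {a, e, d, b}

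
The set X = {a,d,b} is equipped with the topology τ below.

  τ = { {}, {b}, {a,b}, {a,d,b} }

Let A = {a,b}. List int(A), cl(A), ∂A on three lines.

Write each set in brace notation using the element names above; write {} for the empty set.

int(A) = {a,b}
cl(A)  = {a,d,b}
∂A     = {d}

opens ⊆ A: {}, {b}, {a,b}; union → int = {a,b}
complement {d}; its interior {}; cl(A) = X∖{} = {a,d,b}
boundary = {a,d,b} ∖ {a,b} = {d}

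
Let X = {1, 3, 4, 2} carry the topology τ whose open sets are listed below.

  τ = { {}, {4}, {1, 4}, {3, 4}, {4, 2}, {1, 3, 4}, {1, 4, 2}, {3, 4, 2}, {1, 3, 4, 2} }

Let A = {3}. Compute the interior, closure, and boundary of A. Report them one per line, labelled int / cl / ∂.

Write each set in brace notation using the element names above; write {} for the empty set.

int(A) = {}
cl(A)  = {3}
∂A     = {3}

interior: largest open inside A is {} (from {})
cl via duality: int({1, 4, 2}) = {1, 4, 2}, so X∖{1, 4, 2} = {3}
cl∖int = {3}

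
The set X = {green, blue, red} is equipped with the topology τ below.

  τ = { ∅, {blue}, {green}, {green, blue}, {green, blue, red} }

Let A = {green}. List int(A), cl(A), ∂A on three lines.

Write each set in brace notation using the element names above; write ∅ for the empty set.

open subsets of A: ∅, {green}; so int(A) = {green}
closure: X∖int(X∖A) = X∖{blue} = {green, red}
∂A = {green, red} minus {green} = {red}

int(A) = {green}
cl(A)  = {green, red}
∂A     = {red}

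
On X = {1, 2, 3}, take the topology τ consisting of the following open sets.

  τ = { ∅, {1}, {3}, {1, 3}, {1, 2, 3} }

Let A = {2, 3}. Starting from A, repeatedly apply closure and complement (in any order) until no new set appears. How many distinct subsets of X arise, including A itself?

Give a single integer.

4

complement {1}; its interior {1}; cl(A) = X∖{1} = {2, 3}
With k = closure, c = complement:
  1. A     = {2, 3}
  2. cA    = {1}
  3. kcA   = {1, 2}
  4. ckcA  = {3}
k, c of each give nothing new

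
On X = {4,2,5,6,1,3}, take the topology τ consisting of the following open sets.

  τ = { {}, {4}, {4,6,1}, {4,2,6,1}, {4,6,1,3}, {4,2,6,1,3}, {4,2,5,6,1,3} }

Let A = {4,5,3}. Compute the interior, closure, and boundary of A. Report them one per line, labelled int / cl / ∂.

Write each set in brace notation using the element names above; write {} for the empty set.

int(A) = {4}
cl(A)  = {4,2,5,6,1,3}
∂A     = {2,5,6,1,3}

opens ⊆ A: {}, {4}; union → int = {4}
complement {2,6,1}; its interior {}; cl(A) = X∖{} = {4,2,5,6,1,3}
boundary = {4,2,5,6,1,3} ∖ {4} = {2,5,6,1,3}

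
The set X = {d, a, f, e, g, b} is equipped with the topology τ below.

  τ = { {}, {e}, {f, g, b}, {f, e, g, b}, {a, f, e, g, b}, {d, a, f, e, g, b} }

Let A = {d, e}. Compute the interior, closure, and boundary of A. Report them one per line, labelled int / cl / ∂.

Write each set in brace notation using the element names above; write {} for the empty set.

U open, U⊆A: {}, {e}. int(A) = ⋃ = {e}
X∖A={a, f, g, b}, int(X∖A)={f, g, b}, hence cl(A)={d, a, e}
∂A: remove int from cl → {d, a}

int(A) = {e}
cl(A)  = {d, a, e}
∂A     = {d, a}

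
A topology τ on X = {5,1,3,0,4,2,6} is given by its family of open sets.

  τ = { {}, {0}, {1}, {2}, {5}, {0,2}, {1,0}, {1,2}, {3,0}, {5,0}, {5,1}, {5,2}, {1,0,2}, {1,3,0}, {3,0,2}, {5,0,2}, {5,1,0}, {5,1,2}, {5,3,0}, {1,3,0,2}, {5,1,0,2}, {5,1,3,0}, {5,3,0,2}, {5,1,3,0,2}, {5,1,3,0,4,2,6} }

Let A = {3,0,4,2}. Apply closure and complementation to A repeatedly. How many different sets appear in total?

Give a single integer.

complement {5,1,6}; its interior {5,1}; cl(A) = X∖{5,1} = {3,0,4,2,6}
With k = closure, c = complement:
  1. A     = {3,0,4,2}
  2. kA    = {3,0,4,2,6}
  3. cA    = {5,1,6}
  4. ckA   = {5,1}
  5. kcA   = {5,1,4,6}
  6. ckcA  = {3,0,2}
k, c of each give nothing new

6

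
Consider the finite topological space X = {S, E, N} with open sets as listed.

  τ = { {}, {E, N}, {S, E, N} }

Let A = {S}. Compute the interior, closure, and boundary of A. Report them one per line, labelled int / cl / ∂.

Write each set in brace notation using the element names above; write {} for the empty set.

U open, U⊆A: {}. int(A) = ⋃ = {}
X∖A={E, N}, int(X∖A)={E, N}, hence cl(A)={S}
∂A: remove int from cl → {S}

int(A) = {}
cl(A)  = {S}
∂A     = {S}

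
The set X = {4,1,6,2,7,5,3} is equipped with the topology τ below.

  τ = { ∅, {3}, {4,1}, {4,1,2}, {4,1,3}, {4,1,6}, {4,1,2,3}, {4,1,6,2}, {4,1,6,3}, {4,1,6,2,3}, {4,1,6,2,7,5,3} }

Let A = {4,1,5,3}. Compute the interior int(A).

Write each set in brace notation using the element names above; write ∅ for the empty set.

U open, U⊆A: ∅, {3}, {4,1}, {4,1,3}. int(A) = ⋃ = {4,1,3}

{4,1,3}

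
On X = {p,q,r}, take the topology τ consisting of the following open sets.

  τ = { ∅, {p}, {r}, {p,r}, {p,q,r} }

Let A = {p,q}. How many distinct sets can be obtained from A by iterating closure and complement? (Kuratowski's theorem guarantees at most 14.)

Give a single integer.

4

cl via duality: int({r}) = {r}, so X∖{r} = {p,q}
Write k for closure, c for complement:
  1. A     = {p,q}
  2. cA    = {r}
  3. kcA   = {q,r}
  4. ckcA  = {p}
applying k or c yields no new set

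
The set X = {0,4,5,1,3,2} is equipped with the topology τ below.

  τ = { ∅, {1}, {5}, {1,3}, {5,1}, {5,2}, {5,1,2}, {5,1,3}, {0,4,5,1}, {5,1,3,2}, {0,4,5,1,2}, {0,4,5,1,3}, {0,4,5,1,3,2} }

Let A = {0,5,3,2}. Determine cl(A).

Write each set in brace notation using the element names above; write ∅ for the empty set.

{0,4,5,3,2}

X∖A={4,1}, int(X∖A)={1}, hence cl(A)={0,4,5,3,2}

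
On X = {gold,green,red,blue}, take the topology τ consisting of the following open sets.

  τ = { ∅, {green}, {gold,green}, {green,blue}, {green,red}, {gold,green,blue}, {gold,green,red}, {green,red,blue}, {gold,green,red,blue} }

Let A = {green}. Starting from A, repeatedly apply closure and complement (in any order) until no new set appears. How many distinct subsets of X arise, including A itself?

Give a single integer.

4

closure: X∖int(X∖A) = X∖∅ = {gold,green,red,blue}
Let k=closure and c=complement:
  1. A     = {green}
  2. kA    = {gold,green,red,blue}
  3. cA    = {gold,red,blue}
  4. ckA   = ∅
— saturated at 4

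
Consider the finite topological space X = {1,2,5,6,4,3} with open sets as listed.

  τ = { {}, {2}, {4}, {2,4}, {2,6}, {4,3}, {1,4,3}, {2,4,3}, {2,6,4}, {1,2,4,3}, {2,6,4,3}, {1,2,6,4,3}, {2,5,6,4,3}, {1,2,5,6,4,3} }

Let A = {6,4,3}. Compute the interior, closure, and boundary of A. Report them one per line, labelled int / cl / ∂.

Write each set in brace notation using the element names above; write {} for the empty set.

opens ⊆ A: {}, {4}, {4,3}; union → int = {4,3}
complement {1,2,5}; its interior {2}; cl(A) = X∖{2} = {1,5,6,4,3}
boundary = {1,5,6,4,3} ∖ {4,3} = {1,5,6}

int(A) = {4,3}
cl(A)  = {1,5,6,4,3}
∂A     = {1,5,6}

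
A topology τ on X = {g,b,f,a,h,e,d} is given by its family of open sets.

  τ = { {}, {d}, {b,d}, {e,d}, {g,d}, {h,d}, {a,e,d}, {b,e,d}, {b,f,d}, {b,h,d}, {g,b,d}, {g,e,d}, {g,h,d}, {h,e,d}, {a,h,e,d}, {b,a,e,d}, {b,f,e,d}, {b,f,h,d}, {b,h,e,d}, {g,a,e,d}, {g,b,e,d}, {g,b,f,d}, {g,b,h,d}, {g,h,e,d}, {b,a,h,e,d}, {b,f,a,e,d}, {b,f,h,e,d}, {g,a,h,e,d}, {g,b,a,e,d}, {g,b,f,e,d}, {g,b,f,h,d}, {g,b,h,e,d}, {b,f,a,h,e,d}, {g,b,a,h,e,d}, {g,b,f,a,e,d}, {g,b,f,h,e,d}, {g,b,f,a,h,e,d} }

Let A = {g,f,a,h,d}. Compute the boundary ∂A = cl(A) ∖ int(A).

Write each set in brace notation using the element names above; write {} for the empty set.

open subsets of A: {}, {d}, {g,d}, {h,d}, {g,h,d}; so int(A) = {g,h,d}
closure: X∖int(X∖A) = X∖{} = {g,b,f,a,h,e,d}
∂A = {g,b,f,a,h,e,d} minus {g,h,d} = {b,f,a,e}

{b,f,a,e}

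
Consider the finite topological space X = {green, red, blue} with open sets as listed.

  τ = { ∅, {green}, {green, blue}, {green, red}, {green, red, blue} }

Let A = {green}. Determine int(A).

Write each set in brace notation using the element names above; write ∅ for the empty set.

interior: largest open inside A is {green} (from ∅, {green})

{green}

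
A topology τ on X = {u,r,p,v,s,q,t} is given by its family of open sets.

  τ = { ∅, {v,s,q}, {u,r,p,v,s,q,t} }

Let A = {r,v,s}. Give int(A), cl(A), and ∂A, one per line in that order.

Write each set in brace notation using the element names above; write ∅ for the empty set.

interior: largest open inside A is ∅ (from ∅)
cl via duality: int({u,p,q,t}) = ∅, so X∖∅ = {u,r,p,v,s,q,t}
cl∖int = {u,r,p,v,s,q,t}

int(A) = ∅
cl(A)  = {u,r,p,v,s,q,t}
∂A     = {u,r,p,v,s,q,t}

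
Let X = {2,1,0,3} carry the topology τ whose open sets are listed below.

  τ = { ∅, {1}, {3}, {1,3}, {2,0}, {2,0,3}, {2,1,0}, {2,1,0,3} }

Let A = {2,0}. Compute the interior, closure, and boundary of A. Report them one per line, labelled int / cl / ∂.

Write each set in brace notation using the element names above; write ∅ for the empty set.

int(A) = {2,0}
cl(A)  = {2,0}
∂A     = ∅

interior: largest open inside A is {2,0} (from ∅, {2,0})
cl via duality: int({1,3}) = {1,3}, so X∖{1,3} = {2,0}
cl∖int = ∅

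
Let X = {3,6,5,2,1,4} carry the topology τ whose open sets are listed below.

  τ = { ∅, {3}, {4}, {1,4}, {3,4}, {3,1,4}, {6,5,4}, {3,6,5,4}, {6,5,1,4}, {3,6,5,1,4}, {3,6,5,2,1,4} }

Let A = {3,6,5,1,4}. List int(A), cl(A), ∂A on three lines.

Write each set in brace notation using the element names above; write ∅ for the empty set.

int(A) = {3,6,5,1,4}
cl(A)  = {3,6,5,2,1,4}
∂A     = {2}

U open, U⊆A: ∅, {4}, {3}, {3,4}, {1,4}, {3,1,4}, {6,5,4}, {3,6,5,4}, {6,5,1,4}, {3,6,5,1,4}. int(A) = ⋃ = {3,6,5,1,4}
X∖A={2}, int(X∖A)=∅, hence cl(A)={3,6,5,2,1,4}
∂A: remove int from cl → {2}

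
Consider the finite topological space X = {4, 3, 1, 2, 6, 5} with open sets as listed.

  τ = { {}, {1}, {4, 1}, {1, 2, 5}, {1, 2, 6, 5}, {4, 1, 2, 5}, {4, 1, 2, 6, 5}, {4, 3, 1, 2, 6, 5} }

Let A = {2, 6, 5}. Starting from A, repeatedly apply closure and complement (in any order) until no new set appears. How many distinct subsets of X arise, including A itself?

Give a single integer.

complement {4, 3, 1}; its interior {4, 1}; cl(A) = X∖{4, 1} = {3, 2, 6, 5}
With k = closure, c = complement:
  1. A     = {2, 6, 5}
  2. kA    = {3, 2, 6, 5}
  3. cA    = {4, 3, 1}
  4. ckA   = {4, 1}
  5. kcA   = {4, 3, 1, 2, 6, 5}
  6. ckcA  = {}
k, c of each give nothing new

6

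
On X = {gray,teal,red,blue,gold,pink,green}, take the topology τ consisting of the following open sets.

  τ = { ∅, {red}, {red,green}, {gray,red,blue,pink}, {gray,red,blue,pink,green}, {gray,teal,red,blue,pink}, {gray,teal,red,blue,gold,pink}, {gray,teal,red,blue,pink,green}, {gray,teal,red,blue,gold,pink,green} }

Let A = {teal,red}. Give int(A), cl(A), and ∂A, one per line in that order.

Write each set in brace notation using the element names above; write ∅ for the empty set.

open subsets of A: ∅, {red}; so int(A) = {red}
closure: X∖int(X∖A) = X∖∅ = {gray,teal,red,blue,gold,pink,green}
∂A = {gray,teal,red,blue,gold,pink,green} minus {red} = {gray,teal,blue,gold,pink,green}

int(A) = {red}
cl(A)  = {gray,teal,red,blue,gold,pink,green}
∂A     = {gray,teal,blue,gold,pink,green}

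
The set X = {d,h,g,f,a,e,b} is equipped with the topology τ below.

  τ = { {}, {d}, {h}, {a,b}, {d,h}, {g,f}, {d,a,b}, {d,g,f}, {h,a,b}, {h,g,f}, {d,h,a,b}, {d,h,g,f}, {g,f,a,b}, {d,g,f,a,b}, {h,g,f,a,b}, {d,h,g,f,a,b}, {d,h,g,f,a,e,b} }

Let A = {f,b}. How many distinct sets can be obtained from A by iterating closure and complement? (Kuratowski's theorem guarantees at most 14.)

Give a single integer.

X∖A={d,h,g,a,e}, int(X∖A)={d,h}, hence cl(A)={g,f,a,e,b}
Orbit (k=closure, c=complement):
  1. A     = {f,b}
  2. kA    = {g,f,a,e,b}
  3. cA    = {d,h,g,a,e}
  4. ckA   = {d,h}
  5. kcA   = {d,h,g,f,a,e,b}
  6. kckA  = {d,h,e}
  7. ckcA  = {}
  8. ckckA = {g,f,a,b}
(closed under both — stop)

8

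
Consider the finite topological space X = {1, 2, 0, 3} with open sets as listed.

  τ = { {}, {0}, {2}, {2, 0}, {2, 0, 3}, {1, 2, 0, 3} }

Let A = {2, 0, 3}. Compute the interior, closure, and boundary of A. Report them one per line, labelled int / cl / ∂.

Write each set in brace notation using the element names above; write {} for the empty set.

opens ⊆ A: {}, {2}, {0}, {2, 0}, {2, 0, 3}; union → int = {2, 0, 3}
complement {1}; its interior {}; cl(A) = X∖{} = {1, 2, 0, 3}
boundary = {1, 2, 0, 3} ∖ {2, 0, 3} = {1}

int(A) = {2, 0, 3}
cl(A)  = {1, 2, 0, 3}
∂A     = {1}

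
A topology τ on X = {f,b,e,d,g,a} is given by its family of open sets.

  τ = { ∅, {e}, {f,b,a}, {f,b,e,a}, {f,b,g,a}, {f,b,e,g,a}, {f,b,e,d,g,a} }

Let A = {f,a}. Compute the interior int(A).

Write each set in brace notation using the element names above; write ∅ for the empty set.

∅

U open, U⊆A: ∅. int(A) = ⋃ = ∅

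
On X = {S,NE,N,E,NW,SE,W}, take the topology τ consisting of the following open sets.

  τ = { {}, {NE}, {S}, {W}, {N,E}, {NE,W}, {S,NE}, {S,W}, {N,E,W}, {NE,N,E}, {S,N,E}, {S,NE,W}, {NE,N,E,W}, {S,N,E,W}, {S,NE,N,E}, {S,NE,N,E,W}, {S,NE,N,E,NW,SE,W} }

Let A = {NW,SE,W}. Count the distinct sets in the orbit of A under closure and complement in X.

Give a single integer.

4

complement {S,NE,N,E}; its interior {S,NE,N,E}; cl(A) = X∖{S,NE,N,E} = {NW,SE,W}
With k = closure, c = complement:
  1. A     = {NW,SE,W}
  2. cA    = {S,NE,N,E}
  3. kcA   = {S,NE,N,E,NW,SE}
  4. ckcA  = {W}
k, c of each give nothing new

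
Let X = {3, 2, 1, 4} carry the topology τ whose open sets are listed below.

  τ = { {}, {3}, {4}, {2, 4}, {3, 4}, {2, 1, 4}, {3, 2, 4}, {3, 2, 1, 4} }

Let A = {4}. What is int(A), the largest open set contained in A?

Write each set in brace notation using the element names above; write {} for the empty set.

opens ⊆ A: {}, {4}; union → int = {4}

{4}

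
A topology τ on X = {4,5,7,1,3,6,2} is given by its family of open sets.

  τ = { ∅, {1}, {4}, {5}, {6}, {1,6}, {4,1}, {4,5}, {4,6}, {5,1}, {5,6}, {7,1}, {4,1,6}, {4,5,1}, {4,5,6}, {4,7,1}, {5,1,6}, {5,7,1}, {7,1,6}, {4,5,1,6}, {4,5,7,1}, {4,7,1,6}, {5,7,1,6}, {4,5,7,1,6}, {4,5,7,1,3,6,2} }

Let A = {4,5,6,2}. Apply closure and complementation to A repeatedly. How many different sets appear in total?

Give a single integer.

6

complement {7,1,3}; its interior {7,1}; cl(A) = X∖{7,1} = {4,5,3,6,2}
With k = closure, c = complement:
  1. A     = {4,5,6,2}
  2. kA    = {4,5,3,6,2}
  3. cA    = {7,1,3}
  4. ckA   = {7,1}
  5. kcA   = {7,1,3,2}
  6. ckcA  = {4,5,6}
k, c of each give nothing new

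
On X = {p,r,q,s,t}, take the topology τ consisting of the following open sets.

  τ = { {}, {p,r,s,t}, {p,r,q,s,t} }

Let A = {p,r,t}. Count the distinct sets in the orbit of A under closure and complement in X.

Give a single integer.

4

cl via duality: int({q,s}) = {}, so X∖{} = {p,r,q,s,t}
Write k for closure, c for complement:
  1. A     = {p,r,t}
  2. kA    = {p,r,q,s,t}
  3. cA    = {q,s}
  4. ckA   = {}
applying k or c yields no new set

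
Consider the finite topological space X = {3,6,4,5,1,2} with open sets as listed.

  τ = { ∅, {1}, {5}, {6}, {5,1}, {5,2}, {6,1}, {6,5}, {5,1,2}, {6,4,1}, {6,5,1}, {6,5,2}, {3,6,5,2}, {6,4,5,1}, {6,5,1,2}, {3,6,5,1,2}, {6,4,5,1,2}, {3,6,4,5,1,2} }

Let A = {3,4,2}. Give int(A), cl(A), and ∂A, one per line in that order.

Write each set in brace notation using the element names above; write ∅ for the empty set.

int(A) = ∅
cl(A)  = {3,4,2}
∂A     = {3,4,2}

opens ⊆ A: ∅; union → int = ∅
complement {6,5,1}; its interior {6,5,1}; cl(A) = X∖{6,5,1} = {3,4,2}
boundary = {3,4,2} ∖ ∅ = {3,4,2}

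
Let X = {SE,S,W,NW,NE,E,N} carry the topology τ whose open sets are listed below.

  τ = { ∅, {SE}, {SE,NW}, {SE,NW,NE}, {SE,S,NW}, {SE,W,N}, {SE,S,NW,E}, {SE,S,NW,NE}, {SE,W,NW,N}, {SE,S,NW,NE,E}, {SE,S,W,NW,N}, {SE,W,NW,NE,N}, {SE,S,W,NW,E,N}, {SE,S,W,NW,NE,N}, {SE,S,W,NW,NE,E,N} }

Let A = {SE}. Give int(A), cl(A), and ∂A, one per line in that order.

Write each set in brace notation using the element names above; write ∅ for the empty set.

int(A) = {SE}
cl(A)  = {SE,S,W,NW,NE,E,N}
∂A     = {S,W,NW,NE,E,N}

U open, U⊆A: ∅, {SE}. int(A) = ⋃ = {SE}
X∖A={S,W,NW,NE,E,N}, int(X∖A)=∅, hence cl(A)={SE,S,W,NW,NE,E,N}
∂A: remove int from cl → {S,W,NW,NE,E,N}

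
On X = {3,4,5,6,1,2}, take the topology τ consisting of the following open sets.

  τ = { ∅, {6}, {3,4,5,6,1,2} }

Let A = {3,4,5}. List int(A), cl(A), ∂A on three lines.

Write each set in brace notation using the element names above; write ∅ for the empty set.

int(A) = ∅
cl(A)  = {3,4,5,1,2}
∂A     = {3,4,5,1,2}

interior: largest open inside A is ∅ (from ∅)
cl via duality: int({6,1,2}) = {6}, so X∖{6} = {3,4,5,1,2}
cl∖int = {3,4,5,1,2}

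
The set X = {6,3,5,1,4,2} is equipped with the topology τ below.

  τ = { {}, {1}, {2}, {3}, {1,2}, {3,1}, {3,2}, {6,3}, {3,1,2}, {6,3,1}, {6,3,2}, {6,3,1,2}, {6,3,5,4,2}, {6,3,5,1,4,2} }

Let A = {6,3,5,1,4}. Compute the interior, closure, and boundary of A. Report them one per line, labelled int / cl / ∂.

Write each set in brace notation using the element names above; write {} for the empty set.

int(A) = {6,3,1}
cl(A)  = {6,3,5,1,4}
∂A     = {5,4}

open subsets of A: {}, {3}, {1}, {3,1}, {6,3}, {6,3,1}; so int(A) = {6,3,1}
closure: X∖int(X∖A) = X∖{2} = {6,3,5,1,4}
∂A = {6,3,5,1,4} minus {6,3,1} = {5,4}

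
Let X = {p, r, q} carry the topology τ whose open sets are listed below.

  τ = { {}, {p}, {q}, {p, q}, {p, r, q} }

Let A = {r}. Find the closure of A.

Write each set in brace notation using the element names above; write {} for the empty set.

{r}

cl via duality: int({p, q}) = {p, q}, so X∖{p, q} = {r}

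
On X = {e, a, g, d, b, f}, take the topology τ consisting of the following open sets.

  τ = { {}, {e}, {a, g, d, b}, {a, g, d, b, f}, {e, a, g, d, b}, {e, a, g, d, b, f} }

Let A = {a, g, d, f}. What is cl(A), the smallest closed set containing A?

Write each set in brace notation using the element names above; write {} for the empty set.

{a, g, d, b, f}

complement {e, b}; its interior {e}; cl(A) = X∖{e} = {a, g, d, b, f}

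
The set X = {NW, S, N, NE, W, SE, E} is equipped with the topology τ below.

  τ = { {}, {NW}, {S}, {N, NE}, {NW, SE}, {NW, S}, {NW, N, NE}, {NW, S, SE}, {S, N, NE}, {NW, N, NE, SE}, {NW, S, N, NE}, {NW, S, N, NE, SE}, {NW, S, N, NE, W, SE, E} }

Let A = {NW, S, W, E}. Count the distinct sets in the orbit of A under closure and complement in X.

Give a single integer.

8

complement {N, NE, SE}; its interior {N, NE}; cl(A) = X∖{N, NE} = {NW, S, W, SE, E}
With k = closure, c = complement:
  1. A     = {NW, S, W, E}
  2. kA    = {NW, S, W, SE, E}
  3. cA    = {N, NE, SE}
  4. ckA   = {N, NE}
  5. kcA   = {N, NE, W, SE, E}
  6. kckA  = {N, NE, W, E}
  7. ckcA  = {NW, S}
  8. ckckA = {NW, S, SE}
k, c of each give nothing new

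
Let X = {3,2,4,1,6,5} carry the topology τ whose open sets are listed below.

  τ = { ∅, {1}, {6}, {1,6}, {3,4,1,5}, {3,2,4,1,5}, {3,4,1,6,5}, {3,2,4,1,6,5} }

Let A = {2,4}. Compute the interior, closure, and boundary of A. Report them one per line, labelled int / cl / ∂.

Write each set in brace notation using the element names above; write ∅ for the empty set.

open subsets of A: ∅; so int(A) = ∅
closure: X∖int(X∖A) = X∖{1,6} = {3,2,4,5}
∂A = {3,2,4,5} minus ∅ = {3,2,4,5}

int(A) = ∅
cl(A)  = {3,2,4,5}
∂A     = {3,2,4,5}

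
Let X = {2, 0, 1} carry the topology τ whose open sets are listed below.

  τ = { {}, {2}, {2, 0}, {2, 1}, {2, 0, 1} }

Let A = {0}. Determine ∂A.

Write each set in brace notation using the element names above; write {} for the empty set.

{0}

opens ⊆ A: {}; union → int = {}
complement {2, 1}; its interior {2, 1}; cl(A) = X∖{2, 1} = {0}
boundary = {0} ∖ {} = {0}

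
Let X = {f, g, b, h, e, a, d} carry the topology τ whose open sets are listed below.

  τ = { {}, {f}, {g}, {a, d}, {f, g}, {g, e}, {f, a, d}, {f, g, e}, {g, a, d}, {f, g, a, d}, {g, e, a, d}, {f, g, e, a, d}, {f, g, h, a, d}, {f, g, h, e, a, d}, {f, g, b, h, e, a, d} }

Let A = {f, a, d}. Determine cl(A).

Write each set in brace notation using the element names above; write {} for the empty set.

cl via duality: int({g, b, h, e}) = {g, e}, so X∖{g, e} = {f, b, h, a, d}

{f, b, h, a, d}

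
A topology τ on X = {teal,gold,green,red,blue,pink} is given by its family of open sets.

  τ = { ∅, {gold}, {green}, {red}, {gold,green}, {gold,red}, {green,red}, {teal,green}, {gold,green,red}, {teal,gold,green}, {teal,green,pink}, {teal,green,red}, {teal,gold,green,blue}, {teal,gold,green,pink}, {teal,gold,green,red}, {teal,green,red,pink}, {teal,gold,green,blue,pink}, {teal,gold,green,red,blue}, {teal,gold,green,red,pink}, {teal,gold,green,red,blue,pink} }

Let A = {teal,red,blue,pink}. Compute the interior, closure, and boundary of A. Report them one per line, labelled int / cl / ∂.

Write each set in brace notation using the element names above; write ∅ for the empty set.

int(A) = {red}
cl(A)  = {teal,red,blue,pink}
∂A     = {teal,blue,pink}

opens ⊆ A: ∅, {red}; union → int = {red}
complement {gold,green}; its interior {gold,green}; cl(A) = X∖{gold,green} = {teal,red,blue,pink}
boundary = {teal,red,blue,pink} ∖ {red} = {teal,blue,pink}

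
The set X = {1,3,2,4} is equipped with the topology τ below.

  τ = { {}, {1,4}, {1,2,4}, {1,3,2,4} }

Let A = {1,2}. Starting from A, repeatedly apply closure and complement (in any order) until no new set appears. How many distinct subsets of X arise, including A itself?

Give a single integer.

X∖A={3,4}, int(X∖A)={}, hence cl(A)={1,3,2,4}
Orbit (k=closure, c=complement):
  1. A     = {1,2}
  2. kA    = {1,3,2,4}
  3. cA    = {3,4}
  4. ckA   = {}
(closed under both — stop)

4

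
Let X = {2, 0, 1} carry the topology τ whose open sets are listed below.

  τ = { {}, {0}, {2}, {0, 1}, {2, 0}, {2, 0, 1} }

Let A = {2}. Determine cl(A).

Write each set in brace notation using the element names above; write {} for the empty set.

complement {0, 1}; its interior {0, 1}; cl(A) = X∖{0, 1} = {2}

{2}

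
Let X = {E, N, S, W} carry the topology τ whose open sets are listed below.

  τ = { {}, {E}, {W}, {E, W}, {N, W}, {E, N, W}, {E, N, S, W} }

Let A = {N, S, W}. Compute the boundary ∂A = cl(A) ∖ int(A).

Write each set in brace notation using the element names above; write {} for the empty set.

opens ⊆ A: {}, {W}, {N, W}; union → int = {N, W}
complement {E}; its interior {E}; cl(A) = X∖{E} = {N, S, W}
boundary = {N, S, W} ∖ {N, W} = {S}

{S}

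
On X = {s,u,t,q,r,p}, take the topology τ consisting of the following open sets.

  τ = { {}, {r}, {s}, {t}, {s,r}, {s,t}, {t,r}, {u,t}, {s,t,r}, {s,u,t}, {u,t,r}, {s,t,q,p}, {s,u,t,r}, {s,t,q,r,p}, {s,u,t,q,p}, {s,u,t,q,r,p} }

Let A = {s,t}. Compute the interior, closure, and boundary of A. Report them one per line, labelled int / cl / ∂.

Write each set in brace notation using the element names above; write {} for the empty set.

int(A) = {s,t}
cl(A)  = {s,u,t,q,p}
∂A     = {u,q,p}

interior: largest open inside A is {s,t} (from {}, {t}, {s}, {s,t})
cl via duality: int({u,q,r,p}) = {r}, so X∖{r} = {s,u,t,q,p}
cl∖int = {u,q,p}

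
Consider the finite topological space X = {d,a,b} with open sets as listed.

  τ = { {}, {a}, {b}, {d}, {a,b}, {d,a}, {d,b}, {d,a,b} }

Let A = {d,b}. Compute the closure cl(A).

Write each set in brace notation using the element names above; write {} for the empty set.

{d,b}

cl via duality: int({a}) = {a}, so X∖{a} = {d,b}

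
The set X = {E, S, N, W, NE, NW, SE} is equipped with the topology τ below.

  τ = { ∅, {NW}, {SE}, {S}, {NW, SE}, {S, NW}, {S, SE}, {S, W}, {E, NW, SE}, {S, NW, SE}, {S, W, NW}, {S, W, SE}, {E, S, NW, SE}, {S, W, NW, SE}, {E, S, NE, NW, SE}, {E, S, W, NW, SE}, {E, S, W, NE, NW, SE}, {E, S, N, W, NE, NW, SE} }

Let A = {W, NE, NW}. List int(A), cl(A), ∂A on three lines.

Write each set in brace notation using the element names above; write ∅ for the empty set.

opens ⊆ A: ∅, {NW}; union → int = {NW}
complement {E, S, N, SE}; its interior {S, SE}; cl(A) = X∖{S, SE} = {E, N, W, NE, NW}
boundary = {E, N, W, NE, NW} ∖ {NW} = {E, N, W, NE}

int(A) = {NW}
cl(A)  = {E, N, W, NE, NW}
∂A     = {E, N, W, NE}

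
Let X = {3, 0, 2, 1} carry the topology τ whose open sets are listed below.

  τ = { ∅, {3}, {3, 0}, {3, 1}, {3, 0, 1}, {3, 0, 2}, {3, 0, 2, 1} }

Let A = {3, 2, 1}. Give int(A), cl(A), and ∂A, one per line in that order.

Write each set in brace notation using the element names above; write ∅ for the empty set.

opens ⊆ A: ∅, {3}, {3, 1}; union → int = {3, 1}
complement {0}; its interior ∅; cl(A) = X∖∅ = {3, 0, 2, 1}
boundary = {3, 0, 2, 1} ∖ {3, 1} = {0, 2}

int(A) = {3, 1}
cl(A)  = {3, 0, 2, 1}
∂A     = {0, 2}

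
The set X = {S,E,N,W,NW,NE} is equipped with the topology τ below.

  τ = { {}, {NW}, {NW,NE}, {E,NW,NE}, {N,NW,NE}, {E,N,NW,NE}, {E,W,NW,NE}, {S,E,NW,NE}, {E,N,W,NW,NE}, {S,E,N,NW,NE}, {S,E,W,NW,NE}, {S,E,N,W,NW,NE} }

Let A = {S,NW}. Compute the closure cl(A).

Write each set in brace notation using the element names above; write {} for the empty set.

{S,E,N,W,NW,NE}

cl via duality: int({E,N,W,NE}) = {}, so X∖{} = {S,E,N,W,NW,NE}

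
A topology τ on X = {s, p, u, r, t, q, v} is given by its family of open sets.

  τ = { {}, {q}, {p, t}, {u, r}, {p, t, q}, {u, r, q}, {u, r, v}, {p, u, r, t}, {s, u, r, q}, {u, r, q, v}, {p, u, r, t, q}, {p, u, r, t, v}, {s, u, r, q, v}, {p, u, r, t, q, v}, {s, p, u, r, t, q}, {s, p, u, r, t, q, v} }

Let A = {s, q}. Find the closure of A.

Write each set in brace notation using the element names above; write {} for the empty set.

{s, q}

complement {p, u, r, t, v}; its interior {p, u, r, t, v}; cl(A) = X∖{p, u, r, t, v} = {s, q}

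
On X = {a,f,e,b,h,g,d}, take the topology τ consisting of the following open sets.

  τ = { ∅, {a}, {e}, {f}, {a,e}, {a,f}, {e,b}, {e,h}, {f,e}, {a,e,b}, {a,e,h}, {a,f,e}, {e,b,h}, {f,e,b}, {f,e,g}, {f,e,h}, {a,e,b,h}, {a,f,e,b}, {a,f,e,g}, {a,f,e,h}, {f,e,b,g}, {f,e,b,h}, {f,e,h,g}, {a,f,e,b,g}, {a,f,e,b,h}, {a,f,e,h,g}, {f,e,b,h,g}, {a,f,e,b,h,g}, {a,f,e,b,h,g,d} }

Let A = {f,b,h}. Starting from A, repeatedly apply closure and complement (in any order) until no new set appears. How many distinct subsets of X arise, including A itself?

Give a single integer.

X∖A={a,e,g,d}, int(X∖A)={a,e}, hence cl(A)={f,b,h,g,d}
Orbit (k=closure, c=complement):
  1. A     = {f,b,h}
  2. kA    = {f,b,h,g,d}
  3. cA    = {a,e,g,d}
  4. ckA   = {a,e}
  5. kcA   = {a,e,b,h,g,d}
  6. ckcA  = {f}
  7. kckcA = {f,g,d}
  8. ckckcA = {a,e,b,h}
(closed under both — stop)

8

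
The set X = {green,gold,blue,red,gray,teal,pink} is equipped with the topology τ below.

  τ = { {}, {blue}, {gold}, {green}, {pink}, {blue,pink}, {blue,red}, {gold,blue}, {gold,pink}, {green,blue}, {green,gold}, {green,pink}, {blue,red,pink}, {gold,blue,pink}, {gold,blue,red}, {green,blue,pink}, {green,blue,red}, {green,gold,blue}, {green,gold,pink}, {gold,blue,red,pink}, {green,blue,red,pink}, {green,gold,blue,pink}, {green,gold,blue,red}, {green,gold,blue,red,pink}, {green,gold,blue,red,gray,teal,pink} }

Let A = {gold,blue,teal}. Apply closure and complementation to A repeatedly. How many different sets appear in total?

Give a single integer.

8

complement {green,red,gray,pink}; its interior {green,pink}; cl(A) = X∖{green,pink} = {gold,blue,red,gray,teal}
With k = closure, c = complement:
  1. A     = {gold,blue,teal}
  2. kA    = {gold,blue,red,gray,teal}
  3. cA    = {green,red,gray,pink}
  4. ckA   = {green,pink}
  5. kcA   = {green,red,gray,teal,pink}
  6. kckA  = {green,gray,teal,pink}
  7. ckcA  = {gold,blue}
  8. ckckA = {gold,blue,red}
k, c of each give nothing new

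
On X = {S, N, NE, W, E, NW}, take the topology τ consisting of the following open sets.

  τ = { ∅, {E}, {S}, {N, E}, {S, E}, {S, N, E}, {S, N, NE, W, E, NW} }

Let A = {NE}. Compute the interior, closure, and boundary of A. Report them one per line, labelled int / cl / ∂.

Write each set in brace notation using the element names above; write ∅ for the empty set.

int(A) = ∅
cl(A)  = {NE, W, NW}
∂A     = {NE, W, NW}

open subsets of A: ∅; so int(A) = ∅
closure: X∖int(X∖A) = X∖{S, N, E} = {NE, W, NW}
∂A = {NE, W, NW} minus ∅ = {NE, W, NW}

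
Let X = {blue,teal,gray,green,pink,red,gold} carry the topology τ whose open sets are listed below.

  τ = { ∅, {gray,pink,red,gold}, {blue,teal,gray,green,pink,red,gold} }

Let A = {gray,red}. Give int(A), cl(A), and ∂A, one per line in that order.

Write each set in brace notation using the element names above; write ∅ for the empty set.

int(A) = ∅
cl(A)  = {blue,teal,gray,green,pink,red,gold}
∂A     = {blue,teal,gray,green,pink,red,gold}

opens ⊆ A: ∅; union → int = ∅
complement {blue,teal,green,pink,gold}; its interior ∅; cl(A) = X∖∅ = {blue,teal,gray,green,pink,red,gold}
boundary = {blue,teal,gray,green,pink,red,gold} ∖ ∅ = {blue,teal,gray,green,pink,red,gold}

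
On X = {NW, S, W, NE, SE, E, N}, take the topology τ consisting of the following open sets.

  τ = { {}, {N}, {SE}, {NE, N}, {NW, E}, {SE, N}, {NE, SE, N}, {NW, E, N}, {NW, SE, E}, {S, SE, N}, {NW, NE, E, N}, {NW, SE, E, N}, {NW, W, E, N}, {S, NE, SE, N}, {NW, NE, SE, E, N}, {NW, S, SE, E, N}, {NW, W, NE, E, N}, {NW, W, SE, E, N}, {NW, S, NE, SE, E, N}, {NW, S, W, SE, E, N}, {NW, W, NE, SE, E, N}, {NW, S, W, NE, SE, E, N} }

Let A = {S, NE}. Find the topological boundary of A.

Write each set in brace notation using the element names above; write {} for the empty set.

open subsets of A: {}; so int(A) = {}
closure: X∖int(X∖A) = X∖{NW, W, SE, E, N} = {S, NE}
∂A = {S, NE} minus {} = {S, NE}

{S, NE}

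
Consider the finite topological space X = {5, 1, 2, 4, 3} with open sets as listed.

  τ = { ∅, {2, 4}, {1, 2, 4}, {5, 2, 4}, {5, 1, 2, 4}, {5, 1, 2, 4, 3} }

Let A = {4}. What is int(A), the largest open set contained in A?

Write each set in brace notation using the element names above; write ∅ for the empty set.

opens ⊆ A: ∅; union → int = ∅

∅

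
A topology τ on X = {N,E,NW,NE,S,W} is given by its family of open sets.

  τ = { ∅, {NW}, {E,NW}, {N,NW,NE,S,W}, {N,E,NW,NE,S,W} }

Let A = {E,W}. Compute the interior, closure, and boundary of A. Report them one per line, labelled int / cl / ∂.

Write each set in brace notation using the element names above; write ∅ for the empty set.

U open, U⊆A: ∅. int(A) = ⋃ = ∅
X∖A={N,NW,NE,S}, int(X∖A)={NW}, hence cl(A)={N,E,NE,S,W}
∂A: remove int from cl → {N,E,NE,S,W}

int(A) = ∅
cl(A)  = {N,E,NE,S,W}
∂A     = {N,E,NE,S,W}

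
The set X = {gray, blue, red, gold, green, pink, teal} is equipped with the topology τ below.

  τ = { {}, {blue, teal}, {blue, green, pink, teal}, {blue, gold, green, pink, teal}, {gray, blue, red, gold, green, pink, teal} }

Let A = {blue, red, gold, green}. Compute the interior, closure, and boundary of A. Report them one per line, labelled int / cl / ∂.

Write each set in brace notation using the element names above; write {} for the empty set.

int(A) = {}
cl(A)  = {gray, blue, red, gold, green, pink, teal}
∂A     = {gray, blue, red, gold, green, pink, teal}

opens ⊆ A: {}; union → int = {}
complement {gray, pink, teal}; its interior {}; cl(A) = X∖{} = {gray, blue, red, gold, green, pink, teal}
boundary = {gray, blue, red, gold, green, pink, teal} ∖ {} = {gray, blue, red, gold, green, pink, teal}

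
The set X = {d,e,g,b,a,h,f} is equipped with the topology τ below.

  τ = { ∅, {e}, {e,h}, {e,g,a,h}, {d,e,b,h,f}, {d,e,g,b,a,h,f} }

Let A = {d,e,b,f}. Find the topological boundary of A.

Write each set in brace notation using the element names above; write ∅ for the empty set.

{d,g,b,a,h,f}

interior: largest open inside A is {e} (from ∅, {e})
cl via duality: int({g,a,h}) = ∅, so X∖∅ = {d,e,g,b,a,h,f}
cl∖int = {d,g,b,a,h,f}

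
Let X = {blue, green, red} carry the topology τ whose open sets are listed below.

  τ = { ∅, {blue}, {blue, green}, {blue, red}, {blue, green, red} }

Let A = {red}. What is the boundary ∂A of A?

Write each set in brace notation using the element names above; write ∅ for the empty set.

{red}

interior: largest open inside A is ∅ (from ∅)
cl via duality: int({blue, green}) = {blue, green}, so X∖{blue, green} = {red}
cl∖int = {red}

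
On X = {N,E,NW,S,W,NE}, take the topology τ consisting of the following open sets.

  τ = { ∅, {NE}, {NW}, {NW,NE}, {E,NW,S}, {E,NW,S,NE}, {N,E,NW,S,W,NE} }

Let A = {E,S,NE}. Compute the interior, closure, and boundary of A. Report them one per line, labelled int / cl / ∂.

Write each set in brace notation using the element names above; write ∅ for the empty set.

open subsets of A: ∅, {NE}; so int(A) = {NE}
closure: X∖int(X∖A) = X∖{NW} = {N,E,S,W,NE}
∂A = {N,E,S,W,NE} minus {NE} = {N,E,S,W}

int(A) = {NE}
cl(A)  = {N,E,S,W,NE}
∂A     = {N,E,S,W}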